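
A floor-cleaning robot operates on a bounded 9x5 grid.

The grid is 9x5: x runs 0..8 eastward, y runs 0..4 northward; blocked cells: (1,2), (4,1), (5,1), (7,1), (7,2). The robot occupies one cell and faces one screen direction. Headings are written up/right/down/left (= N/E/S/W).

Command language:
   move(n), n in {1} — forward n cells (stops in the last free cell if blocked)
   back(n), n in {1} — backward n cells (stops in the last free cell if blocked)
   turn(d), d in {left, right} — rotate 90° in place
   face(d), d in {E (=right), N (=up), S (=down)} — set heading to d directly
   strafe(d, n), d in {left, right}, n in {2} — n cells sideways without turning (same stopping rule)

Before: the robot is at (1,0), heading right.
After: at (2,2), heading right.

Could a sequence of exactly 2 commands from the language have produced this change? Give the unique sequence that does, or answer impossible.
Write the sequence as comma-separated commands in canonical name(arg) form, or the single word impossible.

move(1), strafe(left, 2)

key: order matters: swapping move(1) and strafe(left, 2) lands elsewhere
t0: at (1,0), heading right
1. move(1) → at (2,0), heading right
2. strafe(left, 2) → at (2,2), heading right
no rival 2-sequence matches.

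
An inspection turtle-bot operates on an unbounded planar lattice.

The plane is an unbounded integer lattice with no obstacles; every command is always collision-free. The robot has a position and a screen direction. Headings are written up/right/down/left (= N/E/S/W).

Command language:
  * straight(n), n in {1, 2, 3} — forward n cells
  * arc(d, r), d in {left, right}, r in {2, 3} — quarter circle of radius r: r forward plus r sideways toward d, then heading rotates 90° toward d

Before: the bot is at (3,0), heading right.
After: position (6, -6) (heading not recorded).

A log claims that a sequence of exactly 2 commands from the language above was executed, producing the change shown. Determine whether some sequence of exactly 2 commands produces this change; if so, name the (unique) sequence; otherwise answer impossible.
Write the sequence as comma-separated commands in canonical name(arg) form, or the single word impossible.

arc(right, 3), straight(3)

key: order matters: swapping arc(right, 3) and straight(3) lands elsewhere
t0: at (3,0), heading right
1. arc(right, 3) → at (6,-3), heading down
2. straight(3) → at (6,-6), heading down
all 49 alternatives checked — unique.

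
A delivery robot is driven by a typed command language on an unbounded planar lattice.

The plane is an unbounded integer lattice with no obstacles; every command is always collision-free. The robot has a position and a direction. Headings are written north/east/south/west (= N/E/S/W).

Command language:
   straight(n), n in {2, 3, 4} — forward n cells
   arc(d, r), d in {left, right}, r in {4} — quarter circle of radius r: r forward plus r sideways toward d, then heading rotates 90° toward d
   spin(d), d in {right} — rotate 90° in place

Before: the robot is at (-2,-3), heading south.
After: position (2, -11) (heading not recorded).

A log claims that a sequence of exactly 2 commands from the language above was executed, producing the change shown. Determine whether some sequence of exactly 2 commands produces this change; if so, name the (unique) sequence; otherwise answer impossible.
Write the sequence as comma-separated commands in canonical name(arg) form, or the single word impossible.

straight(4), arc(left, 4)

key: running arc(left, 4) before straight(4) would end elsewhere — order is forced
initial: at (-2,-3), heading south
step 1 (straight(4)): at (-2,-7), heading south
step 2 (arc(left, 4)): at (2,-11), heading east
uniquely the one of 36 2-step routes that fits.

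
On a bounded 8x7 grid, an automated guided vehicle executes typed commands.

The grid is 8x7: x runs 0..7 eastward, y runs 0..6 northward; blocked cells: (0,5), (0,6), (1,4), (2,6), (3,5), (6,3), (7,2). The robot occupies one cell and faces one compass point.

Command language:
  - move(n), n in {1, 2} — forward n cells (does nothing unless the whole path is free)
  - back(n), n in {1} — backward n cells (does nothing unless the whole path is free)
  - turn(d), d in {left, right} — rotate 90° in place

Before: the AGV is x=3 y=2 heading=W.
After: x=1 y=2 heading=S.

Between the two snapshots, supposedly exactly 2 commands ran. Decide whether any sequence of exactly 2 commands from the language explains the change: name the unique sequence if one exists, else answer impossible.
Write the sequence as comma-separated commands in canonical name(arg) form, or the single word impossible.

key: position moved to (1,2) AND the heading swung to S — translation plus rotation needed
from: x=3 y=2 heading=W
step 1 (move(2)): x=1 y=2 heading=W
step 2 (turn(left)): x=1 y=2 heading=S
no other 2-command option fits: unique.

move(2), turn(left)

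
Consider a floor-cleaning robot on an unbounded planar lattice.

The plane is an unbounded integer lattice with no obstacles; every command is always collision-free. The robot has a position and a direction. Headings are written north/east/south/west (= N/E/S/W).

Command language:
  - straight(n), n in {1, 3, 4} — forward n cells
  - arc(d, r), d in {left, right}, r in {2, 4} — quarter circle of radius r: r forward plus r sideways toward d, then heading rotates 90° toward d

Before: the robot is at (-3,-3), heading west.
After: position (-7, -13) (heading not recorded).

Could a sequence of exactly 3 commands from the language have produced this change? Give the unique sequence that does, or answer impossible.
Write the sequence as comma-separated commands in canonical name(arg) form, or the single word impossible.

key: order matters: swapping arc(left, 4) and straight(3) lands elsewhere
begin: at (-3,-3), heading west
1. arc(left, 4) → at (-7,-7), heading south
2. straight(3) → at (-7,-10), heading south
3. straight(3) → at (-7,-13), heading south
uniquely the one of 343 3-step routes that fits.

arc(left, 4), straight(3), straight(3)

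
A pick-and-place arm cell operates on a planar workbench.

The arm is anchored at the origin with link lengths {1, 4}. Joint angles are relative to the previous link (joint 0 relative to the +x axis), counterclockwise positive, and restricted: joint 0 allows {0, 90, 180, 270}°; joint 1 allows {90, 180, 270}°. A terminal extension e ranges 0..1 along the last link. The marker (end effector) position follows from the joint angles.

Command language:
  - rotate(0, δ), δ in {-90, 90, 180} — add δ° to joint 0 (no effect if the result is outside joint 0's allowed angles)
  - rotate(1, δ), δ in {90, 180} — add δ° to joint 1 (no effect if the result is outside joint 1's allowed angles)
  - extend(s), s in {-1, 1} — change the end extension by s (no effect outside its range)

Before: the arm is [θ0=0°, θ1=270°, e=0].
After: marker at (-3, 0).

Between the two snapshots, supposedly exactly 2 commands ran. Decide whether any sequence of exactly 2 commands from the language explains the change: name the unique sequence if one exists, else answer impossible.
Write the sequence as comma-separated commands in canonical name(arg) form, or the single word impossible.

rotate(1, 180), rotate(1, 90)

key: running rotate(1, 90) before rotate(1, 180) would end elsewhere — order is forced
begin: [θ0=0°, θ1=270°, e=0]
1. rotate(1, 180) → [θ0=0°, θ1=90°, e=0]
2. rotate(1, 90) → [θ0=0°, θ1=180°, e=0]
all 49 alternatives checked — unique.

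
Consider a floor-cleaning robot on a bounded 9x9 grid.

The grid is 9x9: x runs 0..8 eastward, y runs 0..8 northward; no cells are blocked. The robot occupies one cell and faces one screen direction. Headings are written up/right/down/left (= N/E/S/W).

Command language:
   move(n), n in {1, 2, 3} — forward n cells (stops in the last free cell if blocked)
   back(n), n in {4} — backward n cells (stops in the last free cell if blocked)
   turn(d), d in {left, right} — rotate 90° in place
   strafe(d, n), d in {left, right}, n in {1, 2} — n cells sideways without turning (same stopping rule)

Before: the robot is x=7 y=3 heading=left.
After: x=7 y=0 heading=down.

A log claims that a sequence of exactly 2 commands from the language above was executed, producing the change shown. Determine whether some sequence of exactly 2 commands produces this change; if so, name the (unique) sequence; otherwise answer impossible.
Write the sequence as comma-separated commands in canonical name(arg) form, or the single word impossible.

turn(left), move(3)

key: order matters: swapping turn(left) and move(3) lands elsewhere
t0: x=7 y=3 heading=left
1. turn(left) → x=7 y=3 heading=down
2. move(3) → x=7 y=0 heading=down
uniquely the one of 100 2-step routes that fits.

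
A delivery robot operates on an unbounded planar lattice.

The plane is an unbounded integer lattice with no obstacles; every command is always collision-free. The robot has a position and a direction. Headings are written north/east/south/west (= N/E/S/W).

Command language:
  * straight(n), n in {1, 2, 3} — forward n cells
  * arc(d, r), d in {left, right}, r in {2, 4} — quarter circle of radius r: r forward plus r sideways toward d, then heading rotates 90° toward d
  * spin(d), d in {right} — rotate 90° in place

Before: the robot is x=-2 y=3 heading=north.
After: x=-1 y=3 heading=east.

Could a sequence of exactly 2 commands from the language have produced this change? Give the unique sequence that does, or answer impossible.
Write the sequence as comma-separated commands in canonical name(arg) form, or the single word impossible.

key: running straight(1) before spin(right) would end elsewhere — order is forced
start: x=-2 y=3 heading=north
1. spin(right) → x=-2 y=3 heading=east
2. straight(1) → x=-1 y=3 heading=east
no rival 2-sequence matches.

spin(right), straight(1)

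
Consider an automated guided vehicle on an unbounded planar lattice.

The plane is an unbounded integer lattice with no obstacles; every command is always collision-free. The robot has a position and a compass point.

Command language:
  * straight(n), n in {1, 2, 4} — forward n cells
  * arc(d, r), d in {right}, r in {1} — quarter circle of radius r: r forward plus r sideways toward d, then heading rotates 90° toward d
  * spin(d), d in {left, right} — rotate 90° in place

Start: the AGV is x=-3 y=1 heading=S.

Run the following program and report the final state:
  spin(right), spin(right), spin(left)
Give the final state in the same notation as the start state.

from: x=-3 y=1 heading=S
[1] after spin(right): x=-3 y=1 heading=W
[2] after spin(right): x=-3 y=1 heading=N
[3] after spin(left): x=-3 y=1 heading=W

x=-3 y=1 heading=W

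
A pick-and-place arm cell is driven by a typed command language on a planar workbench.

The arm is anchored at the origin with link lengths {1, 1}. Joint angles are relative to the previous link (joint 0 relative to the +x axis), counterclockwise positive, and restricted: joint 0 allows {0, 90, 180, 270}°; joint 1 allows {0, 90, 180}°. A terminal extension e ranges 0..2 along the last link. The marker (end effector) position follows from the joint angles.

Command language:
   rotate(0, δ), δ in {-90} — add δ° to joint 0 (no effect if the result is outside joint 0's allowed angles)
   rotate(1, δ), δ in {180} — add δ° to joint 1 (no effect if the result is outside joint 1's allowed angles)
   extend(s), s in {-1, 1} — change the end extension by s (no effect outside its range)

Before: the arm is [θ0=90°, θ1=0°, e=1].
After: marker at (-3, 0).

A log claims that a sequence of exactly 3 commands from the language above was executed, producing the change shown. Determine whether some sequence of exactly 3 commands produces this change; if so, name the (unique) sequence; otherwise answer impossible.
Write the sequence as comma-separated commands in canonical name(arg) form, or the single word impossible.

start: [θ0=90°, θ1=0°, e=1]
step 1 (rotate(0, -90)): [θ0=0°, θ1=0°, e=1]
step 2 (rotate(0, -90)): [θ0=270°, θ1=0°, e=1]
step 3 (rotate(0, -90)): [θ0=180°, θ1=0°, e=1]
no rival 3-sequence matches.

rotate(0, -90), rotate(0, -90), rotate(0, -90)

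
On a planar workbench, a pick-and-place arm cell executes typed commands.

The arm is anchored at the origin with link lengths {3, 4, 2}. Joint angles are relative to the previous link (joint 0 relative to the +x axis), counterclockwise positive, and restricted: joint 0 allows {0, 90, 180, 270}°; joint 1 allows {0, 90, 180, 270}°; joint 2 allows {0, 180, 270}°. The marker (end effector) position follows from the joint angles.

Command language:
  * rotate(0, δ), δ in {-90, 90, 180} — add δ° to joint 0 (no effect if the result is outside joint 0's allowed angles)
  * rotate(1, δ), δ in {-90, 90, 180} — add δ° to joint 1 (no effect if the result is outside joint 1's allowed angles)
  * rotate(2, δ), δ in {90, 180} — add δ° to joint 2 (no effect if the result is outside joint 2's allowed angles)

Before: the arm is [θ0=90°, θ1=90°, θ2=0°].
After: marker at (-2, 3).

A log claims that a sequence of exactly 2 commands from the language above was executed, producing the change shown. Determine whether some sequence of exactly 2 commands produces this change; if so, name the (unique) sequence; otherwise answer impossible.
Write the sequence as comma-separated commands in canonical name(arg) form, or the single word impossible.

rotate(2, 90), rotate(2, 180)

key: order matters: swapping rotate(2, 90) and rotate(2, 180) lands elsewhere
start: [θ0=90°, θ1=90°, θ2=0°]
[1] after rotate(2, 90): [θ0=90°, θ1=90°, θ2=0°]
[2] after rotate(2, 180): [θ0=90°, θ1=90°, θ2=180°]
no rival 2-sequence matches.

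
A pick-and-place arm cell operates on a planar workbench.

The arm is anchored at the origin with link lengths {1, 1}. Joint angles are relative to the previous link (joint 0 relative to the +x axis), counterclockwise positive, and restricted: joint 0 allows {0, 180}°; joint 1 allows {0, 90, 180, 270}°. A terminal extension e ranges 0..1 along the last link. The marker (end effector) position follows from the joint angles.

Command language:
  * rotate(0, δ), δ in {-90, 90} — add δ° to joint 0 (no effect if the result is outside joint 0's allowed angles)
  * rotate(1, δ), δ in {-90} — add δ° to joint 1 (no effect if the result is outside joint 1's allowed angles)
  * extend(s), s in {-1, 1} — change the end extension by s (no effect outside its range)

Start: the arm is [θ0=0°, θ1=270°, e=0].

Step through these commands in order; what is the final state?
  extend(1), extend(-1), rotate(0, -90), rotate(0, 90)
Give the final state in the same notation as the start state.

[θ0=0°, θ1=270°, e=0]

initial: [θ0=0°, θ1=270°, e=0]
[1] after extend(1): [θ0=0°, θ1=270°, e=1]
[2] after extend(-1): [θ0=0°, θ1=270°, e=0]
[3] after rotate(0, -90): [θ0=0°, θ1=270°, e=0]
[4] after rotate(0, 90): [θ0=0°, θ1=270°, e=0]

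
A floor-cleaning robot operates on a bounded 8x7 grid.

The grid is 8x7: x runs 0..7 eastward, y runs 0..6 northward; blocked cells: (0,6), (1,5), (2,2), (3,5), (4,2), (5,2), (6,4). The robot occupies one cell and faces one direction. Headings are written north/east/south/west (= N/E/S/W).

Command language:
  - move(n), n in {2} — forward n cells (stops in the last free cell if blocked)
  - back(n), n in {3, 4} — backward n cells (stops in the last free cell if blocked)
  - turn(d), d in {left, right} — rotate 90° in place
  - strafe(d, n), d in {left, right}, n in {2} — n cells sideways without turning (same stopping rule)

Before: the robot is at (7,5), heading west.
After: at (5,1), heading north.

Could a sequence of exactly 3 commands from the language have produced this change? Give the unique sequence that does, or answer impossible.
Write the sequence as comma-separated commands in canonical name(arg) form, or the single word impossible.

key: cell and facing (now N) both changed — the 3 commands mix motion and turning
t0: at (7,5), heading west
t=1 turn(right) ⇒ at (7,5), heading north
t=2 back(4) ⇒ at (7,1), heading north
t=3 strafe(left, 2) ⇒ at (5,1), heading north
uniquely the one of 343 3-step routes that fits.

turn(right), back(4), strafe(left, 2)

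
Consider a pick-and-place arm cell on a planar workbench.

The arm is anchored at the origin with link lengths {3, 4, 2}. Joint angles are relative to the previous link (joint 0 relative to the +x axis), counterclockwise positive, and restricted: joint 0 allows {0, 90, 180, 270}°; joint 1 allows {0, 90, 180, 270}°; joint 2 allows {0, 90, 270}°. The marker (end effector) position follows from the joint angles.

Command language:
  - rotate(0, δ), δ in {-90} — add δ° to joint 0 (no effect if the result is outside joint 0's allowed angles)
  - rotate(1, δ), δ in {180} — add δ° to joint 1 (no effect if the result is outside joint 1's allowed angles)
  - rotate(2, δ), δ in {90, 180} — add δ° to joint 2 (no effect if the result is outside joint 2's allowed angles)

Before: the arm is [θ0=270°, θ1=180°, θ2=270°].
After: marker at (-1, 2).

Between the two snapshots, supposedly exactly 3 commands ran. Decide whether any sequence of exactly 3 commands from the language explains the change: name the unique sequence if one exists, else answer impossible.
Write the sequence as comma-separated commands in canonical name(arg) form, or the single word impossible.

t0: [θ0=270°, θ1=180°, θ2=270°]
1. rotate(0, -90) → [θ0=180°, θ1=180°, θ2=270°]
2. rotate(0, -90) → [θ0=90°, θ1=180°, θ2=270°]
3. rotate(0, -90) → [θ0=0°, θ1=180°, θ2=270°]
no other 3-command option fits: unique.

rotate(0, -90), rotate(0, -90), rotate(0, -90)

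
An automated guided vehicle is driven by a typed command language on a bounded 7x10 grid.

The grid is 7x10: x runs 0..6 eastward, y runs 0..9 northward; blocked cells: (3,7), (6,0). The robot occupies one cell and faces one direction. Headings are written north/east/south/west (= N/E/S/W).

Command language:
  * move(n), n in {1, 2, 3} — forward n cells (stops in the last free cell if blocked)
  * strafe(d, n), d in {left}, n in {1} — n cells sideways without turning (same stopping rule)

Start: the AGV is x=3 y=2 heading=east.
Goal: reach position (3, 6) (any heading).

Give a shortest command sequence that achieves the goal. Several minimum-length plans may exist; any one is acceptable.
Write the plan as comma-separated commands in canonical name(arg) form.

strafe(left, 1), strafe(left, 1), strafe(left, 1), strafe(left, 1)

initial: x=3 y=2 heading=east
[1] after strafe(left, 1): x=3 y=3 heading=east
[2] after strafe(left, 1): x=3 y=4 heading=east
[3] after strafe(left, 1): x=3 y=5 heading=east
[4] after strafe(left, 1): x=3 y=6 heading=east
shorter routes all fall short; 4 is best.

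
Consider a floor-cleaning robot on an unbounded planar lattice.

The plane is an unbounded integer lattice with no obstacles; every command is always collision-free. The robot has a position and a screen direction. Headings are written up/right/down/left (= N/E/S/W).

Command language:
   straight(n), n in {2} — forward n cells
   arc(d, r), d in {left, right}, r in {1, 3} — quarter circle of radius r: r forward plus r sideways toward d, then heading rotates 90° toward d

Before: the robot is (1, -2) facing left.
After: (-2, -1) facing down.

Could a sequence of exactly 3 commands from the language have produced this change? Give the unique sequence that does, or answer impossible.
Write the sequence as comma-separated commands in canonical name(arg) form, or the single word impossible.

arc(right, 1), arc(left, 1), arc(left, 1)

key: position moved to (-2,-1) AND the heading swung to S — translation plus rotation needed
initial: (1, -2) facing left
t=1 arc(right, 1) ⇒ (0, -1) facing up
t=2 arc(left, 1) ⇒ (-1, 0) facing left
t=3 arc(left, 1) ⇒ (-2, -1) facing down
uniquely the one of 125 3-step routes that fits.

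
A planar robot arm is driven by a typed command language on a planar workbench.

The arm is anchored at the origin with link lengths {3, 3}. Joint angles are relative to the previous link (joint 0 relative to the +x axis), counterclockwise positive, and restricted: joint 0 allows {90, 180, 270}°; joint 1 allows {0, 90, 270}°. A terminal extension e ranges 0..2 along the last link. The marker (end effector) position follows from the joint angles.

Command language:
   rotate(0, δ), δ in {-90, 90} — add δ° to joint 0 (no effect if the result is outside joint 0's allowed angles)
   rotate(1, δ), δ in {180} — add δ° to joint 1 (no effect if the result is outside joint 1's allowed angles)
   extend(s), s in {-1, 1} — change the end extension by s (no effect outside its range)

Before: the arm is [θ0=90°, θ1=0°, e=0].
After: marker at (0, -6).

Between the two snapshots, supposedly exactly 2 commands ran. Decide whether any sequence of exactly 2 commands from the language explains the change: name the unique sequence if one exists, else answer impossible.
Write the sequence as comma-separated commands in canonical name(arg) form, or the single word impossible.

rotate(0, 90), rotate(0, 90)

t0: [θ0=90°, θ1=0°, e=0]
[1] after rotate(0, 90): [θ0=180°, θ1=0°, e=0]
[2] after rotate(0, 90): [θ0=270°, θ1=0°, e=0]
no rival 2-sequence matches.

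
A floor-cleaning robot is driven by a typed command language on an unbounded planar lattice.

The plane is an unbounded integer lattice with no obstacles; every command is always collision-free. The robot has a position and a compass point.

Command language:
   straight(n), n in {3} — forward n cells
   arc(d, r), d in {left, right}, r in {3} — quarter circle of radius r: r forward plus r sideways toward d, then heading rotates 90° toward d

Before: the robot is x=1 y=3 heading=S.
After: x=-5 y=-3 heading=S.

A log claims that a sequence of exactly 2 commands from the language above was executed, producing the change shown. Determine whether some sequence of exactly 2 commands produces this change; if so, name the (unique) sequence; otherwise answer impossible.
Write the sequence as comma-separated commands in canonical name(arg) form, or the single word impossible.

key: heading stays S — rotations cancel among the 2 commands
initial: x=1 y=3 heading=S
step 1 (arc(right, 3)): x=-2 y=0 heading=W
step 2 (arc(left, 3)): x=-5 y=-3 heading=S
uniquely the one of 9 2-step routes that fits.

arc(right, 3), arc(left, 3)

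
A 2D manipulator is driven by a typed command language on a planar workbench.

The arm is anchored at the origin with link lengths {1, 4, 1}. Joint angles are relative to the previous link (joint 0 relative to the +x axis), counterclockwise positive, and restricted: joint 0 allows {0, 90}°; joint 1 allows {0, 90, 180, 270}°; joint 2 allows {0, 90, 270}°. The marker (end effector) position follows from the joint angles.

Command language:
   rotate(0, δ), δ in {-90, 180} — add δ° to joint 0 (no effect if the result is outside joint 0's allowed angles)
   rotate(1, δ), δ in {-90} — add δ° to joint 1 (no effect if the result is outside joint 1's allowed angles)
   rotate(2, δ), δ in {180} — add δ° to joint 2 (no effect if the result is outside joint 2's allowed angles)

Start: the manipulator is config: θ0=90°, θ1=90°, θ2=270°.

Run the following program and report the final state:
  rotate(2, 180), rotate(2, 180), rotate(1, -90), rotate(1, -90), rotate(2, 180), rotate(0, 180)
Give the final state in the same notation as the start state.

begin: config: θ0=90°, θ1=90°, θ2=270°
[1] after rotate(2, 180): config: θ0=90°, θ1=90°, θ2=90°
[2] after rotate(2, 180): config: θ0=90°, θ1=90°, θ2=270°
[3] after rotate(1, -90): config: θ0=90°, θ1=0°, θ2=270°
[4] after rotate(1, -90): config: θ0=90°, θ1=270°, θ2=270°
[5] after rotate(2, 180): config: θ0=90°, θ1=270°, θ2=90°
[6] after rotate(0, 180): config: θ0=90°, θ1=270°, θ2=90°

config: θ0=90°, θ1=270°, θ2=90°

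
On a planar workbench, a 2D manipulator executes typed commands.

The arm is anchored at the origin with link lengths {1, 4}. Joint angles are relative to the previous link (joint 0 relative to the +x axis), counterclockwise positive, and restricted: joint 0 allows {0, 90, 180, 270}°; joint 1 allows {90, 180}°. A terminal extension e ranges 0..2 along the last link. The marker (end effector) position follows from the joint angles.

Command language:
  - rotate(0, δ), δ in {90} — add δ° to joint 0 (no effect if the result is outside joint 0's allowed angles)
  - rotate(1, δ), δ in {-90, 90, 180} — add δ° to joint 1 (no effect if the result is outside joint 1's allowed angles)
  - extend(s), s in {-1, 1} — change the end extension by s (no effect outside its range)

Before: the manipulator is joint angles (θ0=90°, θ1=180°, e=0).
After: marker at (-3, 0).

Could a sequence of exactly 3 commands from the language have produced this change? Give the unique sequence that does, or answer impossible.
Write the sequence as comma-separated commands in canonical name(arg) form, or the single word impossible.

t0: joint angles (θ0=90°, θ1=180°, e=0)
[1] after rotate(0, 90): joint angles (θ0=180°, θ1=180°, e=0)
[2] after rotate(0, 90): joint angles (θ0=270°, θ1=180°, e=0)
[3] after rotate(0, 90): joint angles (θ0=0°, θ1=180°, e=0)
all 216 alternatives checked — unique.

rotate(0, 90), rotate(0, 90), rotate(0, 90)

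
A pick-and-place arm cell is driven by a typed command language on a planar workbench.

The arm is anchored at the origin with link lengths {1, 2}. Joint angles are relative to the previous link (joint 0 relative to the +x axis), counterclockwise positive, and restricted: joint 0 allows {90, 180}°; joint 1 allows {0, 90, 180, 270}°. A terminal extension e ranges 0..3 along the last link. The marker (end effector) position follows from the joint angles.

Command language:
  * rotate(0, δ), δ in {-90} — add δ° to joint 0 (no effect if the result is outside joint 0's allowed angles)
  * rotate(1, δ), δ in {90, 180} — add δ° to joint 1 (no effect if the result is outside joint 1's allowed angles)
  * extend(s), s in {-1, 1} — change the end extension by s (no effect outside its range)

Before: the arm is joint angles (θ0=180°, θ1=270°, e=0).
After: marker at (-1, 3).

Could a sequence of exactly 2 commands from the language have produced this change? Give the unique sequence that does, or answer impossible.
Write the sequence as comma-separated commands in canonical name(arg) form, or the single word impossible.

extend(-1), extend(1)

key: order matters: swapping extend(-1) and extend(1) lands elsewhere
initial: joint angles (θ0=180°, θ1=270°, e=0)
1. extend(-1) → joint angles (θ0=180°, θ1=270°, e=0)
2. extend(1) → joint angles (θ0=180°, θ1=270°, e=1)
no other 2-command option fits: unique.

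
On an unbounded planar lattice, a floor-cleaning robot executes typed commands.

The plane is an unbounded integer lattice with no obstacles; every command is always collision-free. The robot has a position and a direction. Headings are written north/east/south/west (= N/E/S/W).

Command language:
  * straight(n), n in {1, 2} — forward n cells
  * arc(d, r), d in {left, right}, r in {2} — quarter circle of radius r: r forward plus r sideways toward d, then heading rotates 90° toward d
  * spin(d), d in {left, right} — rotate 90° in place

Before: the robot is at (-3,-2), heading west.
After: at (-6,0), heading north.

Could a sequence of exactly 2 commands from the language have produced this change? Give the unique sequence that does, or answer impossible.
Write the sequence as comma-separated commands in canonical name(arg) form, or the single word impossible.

key: cell and facing (now N) both changed — the 2 commands mix motion and turning
from: at (-3,-2), heading west
[1] after straight(1): at (-4,-2), heading west
[2] after arc(right, 2): at (-6,0), heading north
all 36 alternatives checked — unique.

straight(1), arc(right, 2)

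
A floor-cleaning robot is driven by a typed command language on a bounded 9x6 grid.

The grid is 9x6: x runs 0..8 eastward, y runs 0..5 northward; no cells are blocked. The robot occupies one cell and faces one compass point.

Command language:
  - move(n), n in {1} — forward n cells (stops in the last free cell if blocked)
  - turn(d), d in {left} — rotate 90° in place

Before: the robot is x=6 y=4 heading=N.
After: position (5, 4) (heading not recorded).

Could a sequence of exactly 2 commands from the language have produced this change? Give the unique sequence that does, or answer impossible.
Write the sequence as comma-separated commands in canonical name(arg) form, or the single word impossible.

key: order matters: swapping turn(left) and move(1) lands elsewhere
initial: x=6 y=4 heading=N
[1] after turn(left): x=6 y=4 heading=W
[2] after move(1): x=5 y=4 heading=W
all 4 alternatives checked — unique.

turn(left), move(1)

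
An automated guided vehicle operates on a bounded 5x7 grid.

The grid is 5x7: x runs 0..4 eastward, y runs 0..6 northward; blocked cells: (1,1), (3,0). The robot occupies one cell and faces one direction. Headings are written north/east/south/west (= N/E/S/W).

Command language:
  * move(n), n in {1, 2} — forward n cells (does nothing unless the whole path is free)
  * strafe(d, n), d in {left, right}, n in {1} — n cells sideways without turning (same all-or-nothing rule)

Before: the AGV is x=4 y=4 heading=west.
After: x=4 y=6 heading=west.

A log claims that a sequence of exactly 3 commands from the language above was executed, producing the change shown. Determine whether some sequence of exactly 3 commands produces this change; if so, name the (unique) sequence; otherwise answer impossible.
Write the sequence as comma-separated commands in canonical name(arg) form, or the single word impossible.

strafe(right, 1), strafe(right, 1), strafe(right, 1)

key: the third strafe(right, 1) would leave the grid, so it does nothing
start: x=4 y=4 heading=west
step 1 (strafe(right, 1)): x=4 y=5 heading=west
step 2 (strafe(right, 1)): x=4 y=6 heading=west
step 3 (strafe(right, 1)): x=4 y=6 heading=west
no other 3-command option fits: unique.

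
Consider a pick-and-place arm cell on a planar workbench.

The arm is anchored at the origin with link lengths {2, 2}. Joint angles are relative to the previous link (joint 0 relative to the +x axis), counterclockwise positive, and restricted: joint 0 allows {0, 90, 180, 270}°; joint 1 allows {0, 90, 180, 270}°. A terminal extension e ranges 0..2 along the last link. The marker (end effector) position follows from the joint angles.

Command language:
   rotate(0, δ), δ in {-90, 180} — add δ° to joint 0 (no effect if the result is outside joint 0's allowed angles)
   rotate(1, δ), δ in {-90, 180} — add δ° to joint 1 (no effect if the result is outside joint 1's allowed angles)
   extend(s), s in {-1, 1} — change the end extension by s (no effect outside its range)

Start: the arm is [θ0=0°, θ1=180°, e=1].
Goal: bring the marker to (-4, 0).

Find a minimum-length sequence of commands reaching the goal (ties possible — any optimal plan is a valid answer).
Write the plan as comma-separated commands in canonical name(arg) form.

start: [θ0=0°, θ1=180°, e=1]
1. rotate(1, 180) → [θ0=0°, θ1=0°, e=1]
2. rotate(0, 180) → [θ0=180°, θ1=0°, e=1]
3. extend(-1) → [θ0=180°, θ1=0°, e=0]
nothing shorter than 3 reaches the goal.

rotate(1, 180), rotate(0, 180), extend(-1)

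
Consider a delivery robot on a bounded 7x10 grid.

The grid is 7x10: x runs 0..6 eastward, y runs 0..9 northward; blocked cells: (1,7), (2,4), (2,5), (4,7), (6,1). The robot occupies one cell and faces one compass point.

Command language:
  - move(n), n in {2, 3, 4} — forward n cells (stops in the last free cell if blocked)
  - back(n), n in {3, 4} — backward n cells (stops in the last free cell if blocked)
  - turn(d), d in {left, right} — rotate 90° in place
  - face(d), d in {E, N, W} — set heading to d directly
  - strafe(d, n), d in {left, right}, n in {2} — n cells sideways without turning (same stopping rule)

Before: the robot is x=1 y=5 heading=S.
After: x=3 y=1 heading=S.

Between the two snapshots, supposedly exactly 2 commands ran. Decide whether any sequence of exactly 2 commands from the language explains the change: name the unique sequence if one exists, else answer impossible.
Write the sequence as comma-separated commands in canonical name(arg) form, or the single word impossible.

move(4), strafe(left, 2)

key: still facing S at the end — nothing in the sequence rotates
start: x=1 y=5 heading=S
1. move(4) → x=1 y=1 heading=S
2. strafe(left, 2) → x=3 y=1 heading=S
no rival 2-sequence matches.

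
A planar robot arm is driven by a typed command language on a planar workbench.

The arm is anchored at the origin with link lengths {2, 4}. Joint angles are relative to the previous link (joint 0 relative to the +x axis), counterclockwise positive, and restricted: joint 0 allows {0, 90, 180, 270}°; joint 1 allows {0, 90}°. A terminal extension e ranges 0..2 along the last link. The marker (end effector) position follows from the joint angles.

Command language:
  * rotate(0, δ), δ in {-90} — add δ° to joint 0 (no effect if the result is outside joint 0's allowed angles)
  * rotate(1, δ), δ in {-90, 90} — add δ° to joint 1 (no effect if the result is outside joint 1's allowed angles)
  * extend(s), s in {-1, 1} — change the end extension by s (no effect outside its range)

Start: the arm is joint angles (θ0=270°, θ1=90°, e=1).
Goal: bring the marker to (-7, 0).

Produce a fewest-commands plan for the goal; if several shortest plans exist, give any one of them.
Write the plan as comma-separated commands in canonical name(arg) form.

t0: joint angles (θ0=270°, θ1=90°, e=1)
t=1 rotate(0, -90) ⇒ joint angles (θ0=180°, θ1=90°, e=1)
t=2 rotate(1, -90) ⇒ joint angles (θ0=180°, θ1=0°, e=1)
nothing shorter than 2 reaches the goal.

rotate(0, -90), rotate(1, -90)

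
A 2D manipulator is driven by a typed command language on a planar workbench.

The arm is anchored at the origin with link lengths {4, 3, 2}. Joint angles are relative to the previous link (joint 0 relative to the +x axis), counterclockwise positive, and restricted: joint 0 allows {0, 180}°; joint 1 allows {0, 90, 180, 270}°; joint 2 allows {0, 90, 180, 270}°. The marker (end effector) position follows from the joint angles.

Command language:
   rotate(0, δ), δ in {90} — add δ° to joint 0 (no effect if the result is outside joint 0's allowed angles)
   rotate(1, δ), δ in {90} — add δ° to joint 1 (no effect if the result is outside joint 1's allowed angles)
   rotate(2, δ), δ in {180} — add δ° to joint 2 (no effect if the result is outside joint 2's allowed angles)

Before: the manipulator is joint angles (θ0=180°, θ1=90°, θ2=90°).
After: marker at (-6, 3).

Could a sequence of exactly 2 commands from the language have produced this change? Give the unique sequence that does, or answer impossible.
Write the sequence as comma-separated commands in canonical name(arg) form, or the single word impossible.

start: joint angles (θ0=180°, θ1=90°, θ2=90°)
[1] after rotate(1, 90): joint angles (θ0=180°, θ1=180°, θ2=90°)
[2] after rotate(1, 90): joint angles (θ0=180°, θ1=270°, θ2=90°)
no rival 2-sequence matches.

rotate(1, 90), rotate(1, 90)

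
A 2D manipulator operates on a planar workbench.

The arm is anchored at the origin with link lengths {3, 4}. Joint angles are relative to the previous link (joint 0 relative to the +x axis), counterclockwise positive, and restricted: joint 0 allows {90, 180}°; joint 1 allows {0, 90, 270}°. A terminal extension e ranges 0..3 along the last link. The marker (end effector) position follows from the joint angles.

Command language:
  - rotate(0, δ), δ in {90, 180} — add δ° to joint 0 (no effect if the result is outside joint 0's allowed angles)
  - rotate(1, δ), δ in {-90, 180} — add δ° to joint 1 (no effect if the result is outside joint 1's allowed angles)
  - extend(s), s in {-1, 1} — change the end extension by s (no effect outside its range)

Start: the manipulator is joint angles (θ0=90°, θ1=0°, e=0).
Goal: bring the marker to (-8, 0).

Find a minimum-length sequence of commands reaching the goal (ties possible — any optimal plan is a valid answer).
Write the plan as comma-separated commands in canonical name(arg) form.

extend(1), rotate(0, 90)

start: joint angles (θ0=90°, θ1=0°, e=0)
step 1 (extend(1)): joint angles (θ0=90°, θ1=0°, e=1)
step 2 (rotate(0, 90)): joint angles (θ0=180°, θ1=0°, e=1)
no 1-step plan works, so 2 is optimal.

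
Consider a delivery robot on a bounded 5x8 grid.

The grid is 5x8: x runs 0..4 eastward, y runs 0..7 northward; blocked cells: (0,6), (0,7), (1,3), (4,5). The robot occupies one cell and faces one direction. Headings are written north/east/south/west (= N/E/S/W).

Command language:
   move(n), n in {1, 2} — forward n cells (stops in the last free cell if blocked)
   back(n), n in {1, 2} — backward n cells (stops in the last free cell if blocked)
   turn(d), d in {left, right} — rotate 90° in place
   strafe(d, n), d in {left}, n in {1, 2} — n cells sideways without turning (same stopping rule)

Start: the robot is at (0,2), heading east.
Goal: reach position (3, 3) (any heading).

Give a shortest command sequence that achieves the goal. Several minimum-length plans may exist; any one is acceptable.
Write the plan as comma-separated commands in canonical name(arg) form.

move(1), move(2), strafe(left, 1)

t0: at (0,2), heading east
1. move(1) → at (1,2), heading east
2. move(2) → at (3,2), heading east
3. strafe(left, 1) → at (3,3), heading east
nothing shorter than 3 reaches the goal.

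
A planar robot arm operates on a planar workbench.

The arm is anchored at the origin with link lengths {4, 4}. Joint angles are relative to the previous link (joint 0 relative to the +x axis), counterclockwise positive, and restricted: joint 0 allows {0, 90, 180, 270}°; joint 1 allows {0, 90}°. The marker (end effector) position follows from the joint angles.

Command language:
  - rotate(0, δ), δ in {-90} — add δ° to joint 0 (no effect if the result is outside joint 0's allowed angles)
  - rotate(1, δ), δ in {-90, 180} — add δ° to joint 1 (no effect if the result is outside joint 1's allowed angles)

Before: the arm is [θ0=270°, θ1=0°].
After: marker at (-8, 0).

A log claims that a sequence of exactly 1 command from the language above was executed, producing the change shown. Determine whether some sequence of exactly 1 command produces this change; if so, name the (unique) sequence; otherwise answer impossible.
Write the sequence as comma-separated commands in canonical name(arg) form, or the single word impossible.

from: [θ0=270°, θ1=0°]
t=1 rotate(0, -90) ⇒ [θ0=180°, θ1=0°]
no rival 1-sequence matches.

rotate(0, -90)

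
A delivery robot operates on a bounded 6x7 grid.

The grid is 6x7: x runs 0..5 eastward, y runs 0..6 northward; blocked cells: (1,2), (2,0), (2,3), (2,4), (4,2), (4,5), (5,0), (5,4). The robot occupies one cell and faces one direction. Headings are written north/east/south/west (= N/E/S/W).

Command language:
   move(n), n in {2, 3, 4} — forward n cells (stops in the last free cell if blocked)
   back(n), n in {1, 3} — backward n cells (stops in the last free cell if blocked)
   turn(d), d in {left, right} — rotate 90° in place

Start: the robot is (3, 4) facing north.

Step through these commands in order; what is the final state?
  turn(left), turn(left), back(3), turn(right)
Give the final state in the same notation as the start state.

start: (3, 4) facing north
step 1 (turn(left)): (3, 4) facing west
step 2 (turn(left)): (3, 4) facing south
step 3 (back(3)): (3, 6) facing south
step 4 (turn(right)): (3, 6) facing west

(3, 6) facing west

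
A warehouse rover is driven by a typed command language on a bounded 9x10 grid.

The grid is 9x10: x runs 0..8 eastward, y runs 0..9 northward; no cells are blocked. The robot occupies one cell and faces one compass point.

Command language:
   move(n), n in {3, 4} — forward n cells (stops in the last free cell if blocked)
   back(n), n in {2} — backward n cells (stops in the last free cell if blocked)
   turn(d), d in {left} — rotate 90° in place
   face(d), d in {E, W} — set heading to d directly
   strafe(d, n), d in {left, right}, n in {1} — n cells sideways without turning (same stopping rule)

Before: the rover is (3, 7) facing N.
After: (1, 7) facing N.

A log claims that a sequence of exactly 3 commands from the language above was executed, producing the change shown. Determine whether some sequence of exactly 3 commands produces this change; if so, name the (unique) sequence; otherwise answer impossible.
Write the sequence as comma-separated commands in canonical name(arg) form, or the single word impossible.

key: still facing N at the end — net rotation zero over 3 steps
from: (3, 7) facing N
[1] after face(E): (3, 7) facing E
[2] after back(2): (1, 7) facing E
[3] after turn(left): (1, 7) facing N
no other 3-command option fits: unique.

face(E), back(2), turn(left)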